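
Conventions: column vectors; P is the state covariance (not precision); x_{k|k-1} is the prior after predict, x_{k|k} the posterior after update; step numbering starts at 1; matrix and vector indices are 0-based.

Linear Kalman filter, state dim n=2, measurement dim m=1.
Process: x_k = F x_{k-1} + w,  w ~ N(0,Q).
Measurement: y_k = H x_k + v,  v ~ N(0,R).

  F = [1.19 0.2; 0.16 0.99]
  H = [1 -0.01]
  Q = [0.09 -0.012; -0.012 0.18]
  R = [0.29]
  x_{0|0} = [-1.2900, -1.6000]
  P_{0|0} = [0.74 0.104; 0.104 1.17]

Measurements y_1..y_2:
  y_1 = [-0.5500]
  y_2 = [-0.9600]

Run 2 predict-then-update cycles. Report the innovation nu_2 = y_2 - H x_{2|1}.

innov = [0.2670]

step 1: x^-=[-1.8551, -1.7904]  P^-=[1.2342 0.4864; 0.4864 1.3786]  S=[1.5146]  K=[0.8117; 0.3120]  nu=[1.2872]  x^+=[-0.8103, -1.3887]  P^+=[0.2364 0.1028; 0.1028 1.2311]
step 2: x^-=[-1.2421, -1.5045]  P^-=[0.5230 0.4012; 0.4012 1.4253]  S=[0.8051]  K=[0.6446; 0.4806]  nu=[0.2670]  x^+=[-1.0699, -1.3762]  P^+=[0.1884 0.1518; 0.1518 1.2393]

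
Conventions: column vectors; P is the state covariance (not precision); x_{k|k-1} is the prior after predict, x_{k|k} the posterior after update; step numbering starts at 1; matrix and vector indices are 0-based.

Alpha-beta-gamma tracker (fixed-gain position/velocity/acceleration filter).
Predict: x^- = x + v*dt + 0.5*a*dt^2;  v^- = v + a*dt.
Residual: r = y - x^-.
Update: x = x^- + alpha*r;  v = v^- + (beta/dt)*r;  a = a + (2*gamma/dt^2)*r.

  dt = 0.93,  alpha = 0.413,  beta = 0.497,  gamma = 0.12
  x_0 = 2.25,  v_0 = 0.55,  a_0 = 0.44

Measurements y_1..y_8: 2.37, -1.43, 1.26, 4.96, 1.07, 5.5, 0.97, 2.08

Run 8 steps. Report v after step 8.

v_post = -1.8729

step 1: x_pred=2.9518  r=-0.5818  x^+=2.7115  v^+=0.6483  a^+=0.2786
step 2: x_pred=3.4349  r=-4.8649  x^+=1.4257  v^+=-1.6925  a^+=-1.0714
step 3: x_pred=-0.6116  r=1.8716  x^+=0.1613  v^+=-1.6886  a^+=-0.5520
step 4: x_pred=-1.6478  r=6.6078  x^+=1.0812  v^+=1.3292  a^+=1.2816
step 5: x_pred=2.8716  r=-1.8016  x^+=2.1276  v^+=1.5583  a^+=0.7816
step 6: x_pred=3.9148  r=1.5852  x^+=4.5695  v^+=3.1324  a^+=1.2215
step 7: x_pred=8.0108  r=-7.0408  x^+=5.1030  v^+=0.5057  a^+=-0.7322
step 8: x_pred=5.2566  r=-3.1766  x^+=3.9447  v^+=-1.8729  a^+=-1.6137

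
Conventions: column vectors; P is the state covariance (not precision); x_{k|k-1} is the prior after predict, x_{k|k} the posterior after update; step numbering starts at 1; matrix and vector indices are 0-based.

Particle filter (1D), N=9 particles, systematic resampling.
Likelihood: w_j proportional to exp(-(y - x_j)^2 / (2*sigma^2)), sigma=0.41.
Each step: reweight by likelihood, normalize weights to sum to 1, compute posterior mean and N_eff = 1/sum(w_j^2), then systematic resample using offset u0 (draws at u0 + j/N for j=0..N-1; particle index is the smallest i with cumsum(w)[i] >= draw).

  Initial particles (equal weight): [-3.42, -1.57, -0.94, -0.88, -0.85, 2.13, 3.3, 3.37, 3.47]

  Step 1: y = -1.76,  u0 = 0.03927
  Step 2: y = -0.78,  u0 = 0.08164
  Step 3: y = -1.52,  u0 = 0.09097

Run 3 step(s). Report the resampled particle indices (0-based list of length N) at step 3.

step 1: w=[0.0002, 0.7369, 0.1110, 0.0820, 0.0699, 0.0000, 0.0000, 0.0000, 0.0000]  mean=-1.3936  Neff=1.7639  idx=[1, 1, 1, 1, 1, 1, 1, 2, 3]
step 2: w=[0.0522, 0.0522, 0.0522, 0.0522, 0.0522, 0.0522, 0.0522, 0.3098, 0.3245]  mean=-1.1509  Neff=4.5371  idx=[1, 3, 5, 7, 7, 7, 8, 8, 8]
step 3: w=[0.1998, 0.1998, 0.1998, 0.0740, 0.0740, 0.0740, 0.0595, 0.0595, 0.0595]  mean=-1.3069  Neff=6.8110  idx=[0, 1, 1, 2, 2, 3, 5, 6, 8]

resampled_idx = [0, 1, 1, 2, 2, 3, 5, 6, 8]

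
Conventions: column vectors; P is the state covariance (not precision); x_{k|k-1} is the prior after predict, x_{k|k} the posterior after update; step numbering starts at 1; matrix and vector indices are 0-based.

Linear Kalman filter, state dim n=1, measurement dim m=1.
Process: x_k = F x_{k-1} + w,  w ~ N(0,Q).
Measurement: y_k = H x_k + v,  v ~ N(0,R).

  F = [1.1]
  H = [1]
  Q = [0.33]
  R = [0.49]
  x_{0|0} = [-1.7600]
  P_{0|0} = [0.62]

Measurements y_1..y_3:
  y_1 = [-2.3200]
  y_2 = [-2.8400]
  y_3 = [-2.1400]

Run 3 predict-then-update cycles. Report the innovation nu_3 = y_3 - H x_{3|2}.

step 1: x^-=[-1.9360]  P^-=[1.0802]  S=[1.5702]  K=[0.6879]  nu=[-0.3840]  x^+=[-2.2002]  P^+=[0.3371]
step 2: x^-=[-2.4202]  P^-=[0.7379]  S=[1.2279]  K=[0.6009]  nu=[-0.4198]  x^+=[-2.6725]  P^+=[0.2945]
step 3: x^-=[-2.9397]  P^-=[0.6863]  S=[1.1763]  K=[0.5834]  nu=[0.7997]  x^+=[-2.4731]  P^+=[0.2859]

innov = [0.7997]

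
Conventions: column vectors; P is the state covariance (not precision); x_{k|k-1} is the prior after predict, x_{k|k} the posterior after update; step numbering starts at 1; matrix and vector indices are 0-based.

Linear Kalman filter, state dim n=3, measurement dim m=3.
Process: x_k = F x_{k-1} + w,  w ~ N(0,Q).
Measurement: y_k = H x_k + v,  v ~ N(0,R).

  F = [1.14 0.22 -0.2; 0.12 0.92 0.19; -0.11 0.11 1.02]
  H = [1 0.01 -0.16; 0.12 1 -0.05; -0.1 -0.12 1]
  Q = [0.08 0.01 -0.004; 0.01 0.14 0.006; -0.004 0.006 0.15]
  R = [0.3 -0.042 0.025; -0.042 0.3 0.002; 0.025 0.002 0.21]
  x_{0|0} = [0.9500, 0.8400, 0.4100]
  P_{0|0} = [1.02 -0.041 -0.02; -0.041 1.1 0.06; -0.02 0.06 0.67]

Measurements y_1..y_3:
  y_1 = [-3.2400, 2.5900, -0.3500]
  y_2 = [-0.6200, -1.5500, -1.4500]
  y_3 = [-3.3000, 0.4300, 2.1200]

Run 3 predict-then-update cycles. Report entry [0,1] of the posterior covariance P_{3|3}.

P_post[0,1] = -0.0005

step 1: x^-=[1.1858, 0.9647, 0.4061]  P^-=[1.4689 0.2902 -0.2577; 0.2902 1.1209 0.2928; -0.2577 0.2928 0.8917]  S=[1.8792 0.4140 -0.5543; 0.4140 1.4878 0.0345; -0.5543 0.0345 1.1207]  K=[0.7789 0.1057 -0.0101; -0.0075 0.7671 0.0881; -0.0110 0.1311 0.7778]  nu=[-4.3705, 1.5033, -0.5218]  x^+=[-2.0542, 2.1049, 0.2452]  P^+=[0.2353 -0.0274 0.0378; -0.0274 0.2362 0.0454; 0.0378 0.0454 0.1726]
step 2: x^-=[-1.9277, 1.7366, 0.7076]  P^-=[0.3692 0.0548 -0.0118; 0.0548 0.3611 0.1101; -0.0118 0.1101 0.3376]  S=[0.6824 0.0466 -0.0817; 0.0466 0.6695 0.0404; -0.0817 0.0404 0.5338]  K=[0.5332 0.1136 -0.0305; 0.0329 0.5338 0.0795; -0.0303 0.1032 0.5975]  nu=[1.4036, -3.0198, -2.1420]  x^+=[-1.4572, 0.0004, -0.9264]  P^+=[0.1580 -0.0062 0.0222; -0.0062 0.1615 0.0373; 0.0222 0.0373 0.1316]
step 3: x^-=[-1.4759, -0.3505, -0.7846]  P^-=[0.2819 0.0516 -0.0135; 0.0516 0.2964 0.0844; -0.0135 0.0844 0.2944]  S=[0.5946 0.0362 -0.0682; 0.0362 0.6053 0.0256; -0.0682 0.0256 0.4951]  K=[0.4672 0.1159 -0.0384; 0.0474 0.4872 0.0695; -0.0411 0.0909 0.5664]  nu=[-1.9462, 0.9184, 2.7149]  x^+=[-2.3830, 0.1934, 0.9167]  P^+=[0.1371 -0.0005 0.0175; -0.0005 0.1461 0.0342; 0.0175 0.0342 0.1240]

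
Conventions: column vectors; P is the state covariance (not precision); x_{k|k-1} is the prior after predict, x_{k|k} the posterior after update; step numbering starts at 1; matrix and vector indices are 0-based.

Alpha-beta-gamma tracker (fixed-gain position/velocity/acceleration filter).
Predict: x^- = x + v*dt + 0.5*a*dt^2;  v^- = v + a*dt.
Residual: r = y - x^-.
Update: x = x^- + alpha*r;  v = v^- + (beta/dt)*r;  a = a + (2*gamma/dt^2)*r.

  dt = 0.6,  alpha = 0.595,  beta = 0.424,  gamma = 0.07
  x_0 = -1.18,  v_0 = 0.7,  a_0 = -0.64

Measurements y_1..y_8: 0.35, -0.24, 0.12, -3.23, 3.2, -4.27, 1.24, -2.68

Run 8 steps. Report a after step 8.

step 1: x_pred=-0.8752  r=1.2252  x^+=-0.1462  v^+=1.1818  a^+=-0.1635
step 2: x_pred=0.5334  r=-0.7734  x^+=0.0732  v^+=0.5371  a^+=-0.4643
step 3: x_pred=0.3119  r=-0.1919  x^+=0.1977  v^+=0.1229  a^+=-0.5390
step 4: x_pred=0.1745  r=-3.4045  x^+=-1.8512  v^+=-2.6063  a^+=-1.8629
step 5: x_pred=-3.7503  r=6.9503  x^+=0.3851  v^+=1.1875  a^+=0.8400
step 6: x_pred=1.2488  r=-5.5188  x^+=-2.0349  v^+=-2.2085  a^+=-1.3062
step 7: x_pred=-3.5951  r=4.8351  x^+=-0.7182  v^+=0.4246  a^+=0.5741
step 8: x_pred=-0.3601  r=-2.3199  x^+=-1.7405  v^+=-0.8704  a^+=-0.3281

a_post = -0.3281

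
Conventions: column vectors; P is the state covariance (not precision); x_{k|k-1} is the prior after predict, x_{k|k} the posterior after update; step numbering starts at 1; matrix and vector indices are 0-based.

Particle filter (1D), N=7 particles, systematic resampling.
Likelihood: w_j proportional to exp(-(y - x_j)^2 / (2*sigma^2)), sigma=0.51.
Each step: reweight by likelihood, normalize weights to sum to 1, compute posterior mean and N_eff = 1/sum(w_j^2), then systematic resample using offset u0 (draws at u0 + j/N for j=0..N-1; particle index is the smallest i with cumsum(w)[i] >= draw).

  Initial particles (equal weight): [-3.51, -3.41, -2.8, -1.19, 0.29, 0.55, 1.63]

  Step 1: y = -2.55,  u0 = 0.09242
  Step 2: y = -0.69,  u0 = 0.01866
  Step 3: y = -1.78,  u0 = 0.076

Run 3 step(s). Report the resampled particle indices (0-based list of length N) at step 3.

step 1: w=[0.1282, 0.1819, 0.6684, 0.0215, 0.0000, 0.0000, 0.0000]  mean=-2.9673  Neff=2.0131  idx=[0, 1, 2, 2, 2, 2, 2]
step 2: w=[0.0002, 0.0007, 0.1998, 0.1998, 0.1998, 0.1998, 0.1998]  mean=-2.8006  Neff=5.0093  idx=[2, 2, 3, 4, 4, 5, 6]
step 3: w=[0.1429, 0.1429, 0.1429, 0.1429, 0.1429, 0.1429, 0.1429]  mean=-2.8000  Neff=7.0000  idx=[0, 1, 2, 3, 4, 5, 6]

resampled_idx = [0, 1, 2, 3, 4, 5, 6]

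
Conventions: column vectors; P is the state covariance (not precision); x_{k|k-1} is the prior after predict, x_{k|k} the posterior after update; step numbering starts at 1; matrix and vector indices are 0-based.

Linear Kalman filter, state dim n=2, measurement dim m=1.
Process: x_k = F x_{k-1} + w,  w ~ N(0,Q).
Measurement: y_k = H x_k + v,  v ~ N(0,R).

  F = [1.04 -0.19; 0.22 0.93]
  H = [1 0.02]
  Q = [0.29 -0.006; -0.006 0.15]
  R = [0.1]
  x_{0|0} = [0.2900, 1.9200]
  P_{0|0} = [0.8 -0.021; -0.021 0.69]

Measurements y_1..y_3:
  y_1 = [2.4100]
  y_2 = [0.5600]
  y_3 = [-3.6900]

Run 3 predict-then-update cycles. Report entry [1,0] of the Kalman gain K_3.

step 1: x^-=[-0.0632, 1.8494]  P^-=[1.1885 0.0357; 0.0357 0.7769]  S=[1.2902]  K=[0.9217; 0.0397]  nu=[2.4362]  x^+=[2.1823, 1.9461]  P^+=[0.0924 -0.0115; -0.0115 0.7749]
step 2: x^-=[1.8998, 2.2900]  P^-=[0.4225 -0.1324; -0.1324 0.8199]  S=[0.5175]  K=[0.8112; -0.2242]  nu=[-1.3856]  x^+=[0.7757, 2.6007]  P^+=[0.0819 -0.0383; -0.0383 0.7939]
step 3: x^-=[0.3126, 2.5893]  P^-=[0.4224 -0.1630; -0.1630 0.8250]  S=[0.5162]  K=[0.8119; -0.2838]  nu=[-4.0544]  x^+=[-2.9793, 3.7400]  P^+=[0.0821 -0.0440; -0.0440 0.7834]

K[1,0] = -0.2838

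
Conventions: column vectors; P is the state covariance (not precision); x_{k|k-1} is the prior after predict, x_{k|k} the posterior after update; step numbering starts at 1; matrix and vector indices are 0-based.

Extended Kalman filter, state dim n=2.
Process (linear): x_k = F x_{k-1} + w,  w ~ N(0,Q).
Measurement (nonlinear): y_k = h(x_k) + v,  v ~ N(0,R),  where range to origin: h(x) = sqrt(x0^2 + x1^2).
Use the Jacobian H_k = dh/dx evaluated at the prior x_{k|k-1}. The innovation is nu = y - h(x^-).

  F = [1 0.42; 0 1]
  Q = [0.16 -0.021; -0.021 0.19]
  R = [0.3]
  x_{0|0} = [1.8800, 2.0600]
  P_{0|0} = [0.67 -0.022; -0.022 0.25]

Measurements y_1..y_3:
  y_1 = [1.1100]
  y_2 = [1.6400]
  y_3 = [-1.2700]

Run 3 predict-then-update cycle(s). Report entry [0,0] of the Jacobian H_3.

H_jac[0,0] = 0.8652

step 1: x^-=[2.7452, 2.0600]  P^-=[0.8556 0.0620; 0.0620 0.4400]  H_jac=[0.7998 0.6002]  S=[1.0654]  K=[0.6773; 0.2944]  nu=[-2.3222]  x^+=[1.1725, 1.3763]  P^+=[0.3669 -0.1504; -0.1504 0.3476]
step 2: x^-=[1.7505, 1.3763]  P^-=[0.4619 -0.0254; -0.0254 0.5376]  H_jac=[0.7861 0.6181]  S=[0.7661]  K=[0.4534; 0.4077]  nu=[-0.5868]  x^+=[1.4845, 1.1371]  P^+=[0.3044 -0.1670; -0.1670 0.4103]
step 3: x^-=[1.9620, 1.1371]  P^-=[0.3964 -0.0157; -0.0157 0.6003]  H_jac=[0.8652 0.5014]  S=[0.7341]  K=[0.4565; 0.3916]  nu=[-3.5377]  x^+=[0.3470, -0.2481]  P^+=[0.2434 -0.1469; -0.1469 0.4878]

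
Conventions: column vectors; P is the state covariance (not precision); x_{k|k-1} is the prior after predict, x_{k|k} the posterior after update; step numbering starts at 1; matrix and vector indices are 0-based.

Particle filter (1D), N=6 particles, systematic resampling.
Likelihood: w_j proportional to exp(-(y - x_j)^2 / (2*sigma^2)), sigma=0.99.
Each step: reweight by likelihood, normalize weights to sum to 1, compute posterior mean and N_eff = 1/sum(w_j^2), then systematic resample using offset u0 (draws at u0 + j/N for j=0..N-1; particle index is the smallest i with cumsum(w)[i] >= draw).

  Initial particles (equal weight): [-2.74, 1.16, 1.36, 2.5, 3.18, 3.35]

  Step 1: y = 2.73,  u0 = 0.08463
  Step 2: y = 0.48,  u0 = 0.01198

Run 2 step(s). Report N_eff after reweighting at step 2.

N_eff = 2.0015

step 1: w=[0.0000, 0.0845, 0.1141, 0.2892, 0.2680, 0.2442]  mean=2.6466  Neff=4.2505  idx=[2, 3, 3, 4, 4, 5]
step 2: w=[0.6828, 0.1264, 0.1264, 0.0246, 0.0246, 0.0152]  mean=1.7679  Neff=2.0015  idx=[0, 0, 0, 0, 0, 2]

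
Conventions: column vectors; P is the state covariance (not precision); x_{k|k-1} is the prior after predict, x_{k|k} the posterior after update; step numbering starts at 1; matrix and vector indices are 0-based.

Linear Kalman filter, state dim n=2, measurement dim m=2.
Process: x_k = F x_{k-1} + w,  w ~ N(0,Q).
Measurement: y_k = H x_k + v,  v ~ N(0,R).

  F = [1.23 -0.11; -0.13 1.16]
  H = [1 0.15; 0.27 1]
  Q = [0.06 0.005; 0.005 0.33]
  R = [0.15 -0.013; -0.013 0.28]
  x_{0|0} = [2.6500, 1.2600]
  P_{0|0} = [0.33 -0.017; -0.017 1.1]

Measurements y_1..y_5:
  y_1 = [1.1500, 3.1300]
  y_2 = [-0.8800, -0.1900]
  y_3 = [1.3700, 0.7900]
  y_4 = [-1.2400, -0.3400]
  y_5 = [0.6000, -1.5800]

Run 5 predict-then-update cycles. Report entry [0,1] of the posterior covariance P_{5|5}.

step 1: x^-=[3.1209, 1.1171]  P^-=[0.5772 -0.2126; -0.2126 1.8209]  S=[0.7043 0.1947; 0.1947 2.0281]  K=[0.8032 -0.1051; -0.1587 0.8847]  nu=[-2.1385, 1.1703]  x^+=[1.2802, 2.4918]  P^+=[0.1332 -0.0758; -0.0758 0.2703]
step 2: x^-=[1.3006, 2.7241]  P^-=[0.2854 -0.1601; -0.1601 0.7188]  S=[0.4035 0.0053; 0.0053 0.9332]  K=[0.6489 -0.0927; -0.1390 0.7248]  nu=[-2.5892, -3.2653]  x^+=[-0.0769, 0.7176]  P^+=[0.1081 -0.0636; -0.0636 0.2219]
step 3: x^-=[-0.1736, 0.8424]  P^-=[0.2434 -0.1322; -0.1322 0.6496]  S=[0.3683 0.0126; 0.0126 0.8759]  K=[0.6098 -0.0847; -0.1184 0.7025]  nu=[1.4172, -0.0056]  x^+=[0.6912, 0.6707]  P^+=[0.1014 -0.0590; -0.0590 0.2142]
step 4: x^-=[0.7763, 0.6882]  P^-=[0.2320 -0.1236; -0.1236 0.6377]  S=[0.3593 0.0167; 0.0167 0.8679]  K=[0.5980 -0.0817; -0.1102 0.6985]  nu=[-2.1196, -1.2378]  x^+=[-0.3899, 0.0573]  P^+=[0.0994 -0.0575; -0.0575 0.2125]
step 5: x^-=[-0.4859, 0.1171]  P^-=[0.2285 -0.1209; -0.1209 0.6350]  S=[0.3565 0.0182; 0.0182 0.8664]  K=[0.5942 -0.0808; -0.1074 0.6975]  nu=[1.0683, -1.5659]  x^+=[0.2753, -1.0899]  P^+=[0.0987 -0.0570; -0.0570 0.2121]

P_post[0,1] = -0.0570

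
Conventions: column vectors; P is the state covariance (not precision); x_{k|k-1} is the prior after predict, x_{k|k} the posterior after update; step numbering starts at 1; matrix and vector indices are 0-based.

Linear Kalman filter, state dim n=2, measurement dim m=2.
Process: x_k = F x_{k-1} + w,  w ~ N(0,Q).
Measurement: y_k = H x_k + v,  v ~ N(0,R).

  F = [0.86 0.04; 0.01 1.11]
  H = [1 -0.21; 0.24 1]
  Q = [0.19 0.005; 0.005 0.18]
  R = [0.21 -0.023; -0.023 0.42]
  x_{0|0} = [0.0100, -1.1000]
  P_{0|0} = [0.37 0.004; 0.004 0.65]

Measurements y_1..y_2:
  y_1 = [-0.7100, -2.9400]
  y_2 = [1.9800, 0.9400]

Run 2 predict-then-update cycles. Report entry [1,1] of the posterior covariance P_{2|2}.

P_post[1,1] = 0.2287

step 1: x^-=[-0.0354, -1.2209]  P^-=[0.4650 0.0409; 0.0409 0.9810]  S=[0.7011 -0.0786; -0.0786 1.4474]  K=[0.6669 0.1416; -0.1598 0.6759]  nu=[-0.9310, -1.7106]  x^+=[-0.8984, -2.2283]  P^+=[0.1390 0.0107; 0.0107 0.2850]
step 2: x^-=[-0.8617, -2.4824]  P^-=[0.2940 0.0291; 0.0291 0.5314]  S=[0.5152 -0.0364; -0.0364 0.9823]  K=[0.5675 0.1225; -0.1217 0.5436]  nu=[2.3204, 3.6292]  x^+=[0.8995, -0.7921]  P^+=[0.1184 0.0100; 0.0100 0.2287]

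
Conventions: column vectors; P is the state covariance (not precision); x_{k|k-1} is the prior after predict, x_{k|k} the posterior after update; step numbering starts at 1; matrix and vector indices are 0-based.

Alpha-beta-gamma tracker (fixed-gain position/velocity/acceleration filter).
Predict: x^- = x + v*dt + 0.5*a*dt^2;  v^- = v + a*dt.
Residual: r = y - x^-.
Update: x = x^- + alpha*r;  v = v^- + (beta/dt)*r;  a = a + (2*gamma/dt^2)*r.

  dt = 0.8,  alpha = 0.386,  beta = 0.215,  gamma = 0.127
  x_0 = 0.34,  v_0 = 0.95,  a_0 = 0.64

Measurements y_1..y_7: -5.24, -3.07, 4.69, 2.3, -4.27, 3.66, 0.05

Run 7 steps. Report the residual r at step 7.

step 1: x_pred=1.3048  r=-6.5448  x^+=-1.2215  v^+=-0.2969  a^+=-1.9575
step 2: x_pred=-2.0854  r=-0.9846  x^+=-2.4655  v^+=-2.1275  a^+=-2.3482
step 3: x_pred=-4.9189  r=9.6089  x^+=-1.2099  v^+=-1.4237  a^+=1.4653
step 4: x_pred=-1.8799  r=4.1799  x^+=-0.2665  v^+=0.8719  a^+=3.1242
step 5: x_pred=1.4308  r=-5.7008  x^+=-0.7697  v^+=1.8392  a^+=0.8617
step 6: x_pred=0.9774  r=2.6826  x^+=2.0129  v^+=3.2495  a^+=1.9264
step 7: x_pred=5.2289  r=-5.1789  x^+=3.2298  v^+=3.3988  a^+=-0.1290

resid = -5.1789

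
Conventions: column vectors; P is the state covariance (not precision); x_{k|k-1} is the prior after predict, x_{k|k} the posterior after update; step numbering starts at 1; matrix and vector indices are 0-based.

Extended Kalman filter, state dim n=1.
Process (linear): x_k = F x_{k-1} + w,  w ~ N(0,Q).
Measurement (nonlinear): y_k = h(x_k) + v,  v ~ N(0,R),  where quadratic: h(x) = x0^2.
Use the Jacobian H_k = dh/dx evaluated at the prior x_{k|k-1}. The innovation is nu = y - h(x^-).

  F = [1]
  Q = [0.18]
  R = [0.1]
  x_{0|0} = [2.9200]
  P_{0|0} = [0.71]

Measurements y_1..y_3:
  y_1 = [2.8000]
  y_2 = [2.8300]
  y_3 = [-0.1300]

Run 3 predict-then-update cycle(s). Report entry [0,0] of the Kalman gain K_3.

step 1: x^-=[2.9200]  P^-=[0.8900]  H_jac=[5.8400]  S=[30.4540]  K=[0.1707]  nu=[-5.7264]  x^+=[1.9427]  P^+=[0.0029]
step 2: x^-=[1.9427]  P^-=[0.1829]  H_jac=[3.8853]  S=[2.8614]  K=[0.2484]  nu=[-0.9440]  x^+=[1.7082]  P^+=[0.0064]
step 3: x^-=[1.7082]  P^-=[0.1864]  H_jac=[3.4164]  S=[2.2756]  K=[0.2798]  nu=[-3.0480]  x^+=[0.8553]  P^+=[0.0082]

K[0,0] = 0.2798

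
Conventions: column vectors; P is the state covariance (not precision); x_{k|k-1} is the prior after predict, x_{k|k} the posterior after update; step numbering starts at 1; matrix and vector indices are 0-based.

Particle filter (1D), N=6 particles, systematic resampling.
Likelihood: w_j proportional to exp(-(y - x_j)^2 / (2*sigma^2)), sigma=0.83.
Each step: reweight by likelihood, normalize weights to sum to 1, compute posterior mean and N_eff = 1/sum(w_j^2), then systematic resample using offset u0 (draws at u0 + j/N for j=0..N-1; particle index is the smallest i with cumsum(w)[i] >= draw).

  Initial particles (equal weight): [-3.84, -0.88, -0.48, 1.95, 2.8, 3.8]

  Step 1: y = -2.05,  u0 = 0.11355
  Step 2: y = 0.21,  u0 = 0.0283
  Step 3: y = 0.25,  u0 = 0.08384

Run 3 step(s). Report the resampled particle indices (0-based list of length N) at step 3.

resampled_idx = [0, 2, 3, 4, 4, 5]

step 1: w=[0.1539, 0.5830, 0.2631, 0.0000, 0.0000, 0.0000]  mean=-1.2302  Neff=2.3107  idx=[0, 1, 1, 1, 2, 2]
step 2: w=[0.0000, 0.1574, 0.1574, 0.1574, 0.2639, 0.2639]  mean=-0.6689  Neff=4.6815  idx=[1, 2, 3, 4, 4, 5]
step 3: w=[0.1227, 0.1227, 0.1227, 0.2106, 0.2106, 0.2106]  mean=-0.6273  Neff=5.6101  idx=[0, 2, 3, 4, 4, 5]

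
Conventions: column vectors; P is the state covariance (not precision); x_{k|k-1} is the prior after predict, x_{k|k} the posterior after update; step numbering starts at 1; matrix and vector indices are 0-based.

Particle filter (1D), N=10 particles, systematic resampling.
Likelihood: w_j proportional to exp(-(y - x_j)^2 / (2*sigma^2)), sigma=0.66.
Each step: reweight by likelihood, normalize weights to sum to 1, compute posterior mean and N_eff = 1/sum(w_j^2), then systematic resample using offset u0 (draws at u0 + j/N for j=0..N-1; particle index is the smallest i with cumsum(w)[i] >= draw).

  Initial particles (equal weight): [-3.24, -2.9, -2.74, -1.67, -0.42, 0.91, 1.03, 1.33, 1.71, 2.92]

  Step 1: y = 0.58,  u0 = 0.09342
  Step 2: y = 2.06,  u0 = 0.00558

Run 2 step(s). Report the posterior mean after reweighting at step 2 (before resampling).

step 1: w=[0.0000, 0.0000, 0.0000, 0.0011, 0.1153, 0.3206, 0.2880, 0.1905, 0.0839, 0.0007]  mean=0.9369  Neff=4.1267  idx=[4, 5, 5, 5, 6, 6, 6, 7, 7, 8]
step 2: w=[0.0002, 0.0626, 0.0626, 0.0626, 0.0845, 0.0845, 0.0845, 0.1550, 0.1550, 0.2483]  mean=1.2689  Neff=6.9984  idx=[1, 2, 4, 5, 6, 7, 8, 8, 9, 9]

post_mean = 1.2689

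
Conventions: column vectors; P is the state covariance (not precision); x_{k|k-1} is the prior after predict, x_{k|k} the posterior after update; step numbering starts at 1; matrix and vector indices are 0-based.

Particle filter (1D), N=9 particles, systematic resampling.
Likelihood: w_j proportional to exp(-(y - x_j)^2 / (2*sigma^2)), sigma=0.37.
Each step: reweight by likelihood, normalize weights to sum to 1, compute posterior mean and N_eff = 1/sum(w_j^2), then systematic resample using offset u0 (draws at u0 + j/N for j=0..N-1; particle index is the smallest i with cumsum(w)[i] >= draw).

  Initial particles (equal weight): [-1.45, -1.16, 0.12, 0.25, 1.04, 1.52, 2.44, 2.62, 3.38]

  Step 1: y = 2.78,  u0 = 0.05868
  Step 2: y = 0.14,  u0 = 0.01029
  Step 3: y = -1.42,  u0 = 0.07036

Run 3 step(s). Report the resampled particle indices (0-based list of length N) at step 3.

step 1: w=[0.0000, 0.0000, 0.0000, 0.0000, 0.0000, 0.0016, 0.3567, 0.4955, 0.1461]  mean=2.6650  Neff=2.5372  idx=[6, 6, 6, 7, 7, 7, 7, 7, 8]
step 2: w=[0.3110, 0.3110, 0.3110, 0.0134, 0.0134, 0.0134, 0.0134, 0.0134, 0.0000]  mean=2.4521  Neff=3.4366  idx=[0, 0, 0, 1, 1, 1, 2, 2, 2]
step 3: w=[0.1111, 0.1111, 0.1111, 0.1111, 0.1111, 0.1111, 0.1111, 0.1111, 0.1111]  mean=2.4400  Neff=9.0000  idx=[0, 1, 2, 3, 4, 5, 6, 7, 8]

resampled_idx = [0, 1, 2, 3, 4, 5, 6, 7, 8]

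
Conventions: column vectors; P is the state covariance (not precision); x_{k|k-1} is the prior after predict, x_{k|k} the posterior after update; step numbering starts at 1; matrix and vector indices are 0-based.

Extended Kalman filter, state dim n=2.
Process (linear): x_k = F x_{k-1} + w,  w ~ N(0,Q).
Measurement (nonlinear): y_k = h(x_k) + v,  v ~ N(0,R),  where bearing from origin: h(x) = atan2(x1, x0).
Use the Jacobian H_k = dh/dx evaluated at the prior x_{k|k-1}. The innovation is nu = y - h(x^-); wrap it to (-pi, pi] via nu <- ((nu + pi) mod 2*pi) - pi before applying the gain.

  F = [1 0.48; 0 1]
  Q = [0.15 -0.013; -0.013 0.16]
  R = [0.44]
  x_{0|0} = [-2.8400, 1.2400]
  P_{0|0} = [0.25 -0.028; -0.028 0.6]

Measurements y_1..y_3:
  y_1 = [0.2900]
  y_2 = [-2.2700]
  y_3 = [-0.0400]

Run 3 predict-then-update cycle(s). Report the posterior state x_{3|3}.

step 1: x^-=[-2.2448, 1.2400]  P^-=[0.5114 0.2470; 0.2470 0.7600]  H_jac=[-0.1885 -0.3413]  S=[0.5785]  K=[-0.3124; -0.5289]  nu=[-2.3469]  x^+=[-1.5116, 2.4813]  P^+=[0.4549 0.1514; 0.1514 0.5982]
step 2: x^-=[-0.3206, 2.4813]  P^-=[0.8881 0.4255; 0.4255 0.7582]  H_jac=[-0.3964 -0.0512]  S=[0.5988]  K=[-0.6243; -0.3465]  nu=[2.3139]  x^+=[-1.7651, 1.6794]  P^+=[0.6547 0.2960; 0.2960 0.6863]
step 3: x^-=[-0.9590, 1.6794]  P^-=[1.2470 0.6124; 0.6124 0.8463]  H_jac=[-0.4490 -0.2564]  S=[0.8881]  K=[-0.8073; -0.5540]  nu=[-2.1296]  x^+=[0.7603, 2.8592]  P^+=[0.6682 0.2152; 0.2152 0.5737]

x_post = [0.7603, 2.8592]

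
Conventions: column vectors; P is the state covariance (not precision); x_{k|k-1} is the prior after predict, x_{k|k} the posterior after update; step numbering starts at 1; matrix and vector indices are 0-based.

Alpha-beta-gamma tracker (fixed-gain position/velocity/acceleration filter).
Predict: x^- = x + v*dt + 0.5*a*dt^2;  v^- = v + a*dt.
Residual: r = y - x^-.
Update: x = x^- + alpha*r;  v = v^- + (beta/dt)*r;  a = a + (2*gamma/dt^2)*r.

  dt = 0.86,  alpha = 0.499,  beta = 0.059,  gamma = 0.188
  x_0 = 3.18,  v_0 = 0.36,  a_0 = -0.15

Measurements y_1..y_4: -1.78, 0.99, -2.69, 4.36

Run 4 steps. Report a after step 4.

a_post = 3.6363

step 1: x_pred=3.4341  r=-5.2141  x^+=0.8323  v^+=-0.1267  a^+=-2.8008
step 2: x_pred=-0.3124  r=1.3024  x^+=0.3375  v^+=-2.4460  a^+=-2.1386
step 3: x_pred=-2.5570  r=-0.1330  x^+=-2.6234  v^+=-4.2944  a^+=-2.2063
step 4: x_pred=-7.1324  r=11.4924  x^+=-1.3977  v^+=-5.4034  a^+=3.6363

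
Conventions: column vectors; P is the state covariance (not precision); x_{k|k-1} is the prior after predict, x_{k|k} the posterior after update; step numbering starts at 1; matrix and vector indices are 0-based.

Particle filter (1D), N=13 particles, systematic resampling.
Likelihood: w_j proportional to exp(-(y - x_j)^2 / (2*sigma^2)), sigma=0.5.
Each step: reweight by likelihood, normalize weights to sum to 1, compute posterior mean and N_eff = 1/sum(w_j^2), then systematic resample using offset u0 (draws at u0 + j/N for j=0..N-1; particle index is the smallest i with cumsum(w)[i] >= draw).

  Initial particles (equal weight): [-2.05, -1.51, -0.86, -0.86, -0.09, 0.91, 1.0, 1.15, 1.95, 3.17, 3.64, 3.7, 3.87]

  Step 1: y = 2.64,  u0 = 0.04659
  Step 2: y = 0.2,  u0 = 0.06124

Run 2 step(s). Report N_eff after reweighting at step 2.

step 1: w=[0.0000, 0.0000, 0.0000, 0.0000, 0.0000, 0.0020, 0.0036, 0.0093, 0.3052, 0.4509, 0.1070, 0.0836, 0.0384]  mean=2.8879  Neff=3.1600  idx=[8, 8, 8, 8, 9, 9, 9, 9, 9, 9, 10, 11, 12]
step 2: w=[0.2500, 0.2500, 0.2500, 0.2500, 0.0000, 0.0000, 0.0000, 0.0000, 0.0000, 0.0000, 0.0000, 0.0000, 0.0000]  mean=1.9500  Neff=4.0001  idx=[0, 0, 0, 1, 1, 1, 2, 2, 2, 3, 3, 3, 3]

N_eff = 4.0001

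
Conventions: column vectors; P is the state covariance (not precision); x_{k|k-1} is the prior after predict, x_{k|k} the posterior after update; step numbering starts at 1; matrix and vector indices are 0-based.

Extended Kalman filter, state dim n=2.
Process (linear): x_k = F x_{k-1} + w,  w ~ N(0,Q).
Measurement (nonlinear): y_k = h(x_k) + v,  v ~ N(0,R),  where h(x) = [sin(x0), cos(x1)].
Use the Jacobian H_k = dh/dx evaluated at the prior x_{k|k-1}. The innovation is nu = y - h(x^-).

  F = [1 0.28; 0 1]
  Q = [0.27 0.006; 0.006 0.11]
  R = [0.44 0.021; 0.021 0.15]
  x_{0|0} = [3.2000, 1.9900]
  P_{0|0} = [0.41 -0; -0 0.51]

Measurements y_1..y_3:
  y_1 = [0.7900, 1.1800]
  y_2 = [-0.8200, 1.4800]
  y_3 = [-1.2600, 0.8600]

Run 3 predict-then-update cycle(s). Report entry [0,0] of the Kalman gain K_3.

K[0,0] = -0.5663

step 1: x^-=[3.7572, 1.9900]  P^-=[0.7200 0.1488; 0.1488 0.6200]  H_jac=[-0.8164 0.0000; 0.0000 -0.9134]  S=[0.9199 0.1320; 0.1320 0.6673]  K=[-0.6276 -0.0796; -0.0106 -0.8466]  nu=[1.3675, 1.5870]  x^+=[2.7727, 0.6319]  P^+=[0.3403 0.0275; 0.0275 0.1393]
step 2: x^-=[2.9497, 0.6319]  P^-=[0.6366 0.0725; 0.0725 0.2493]  H_jac=[-0.9816 0.0000; 0.0000 -0.5907]  S=[1.0534 0.0630; 0.0630 0.2370]  K=[-0.5918 -0.0233; -0.0309 -0.6131]  nu=[-1.0107, 0.6731]  x^+=[3.5322, 0.2504]  P^+=[0.2658 0.0270; 0.0270 0.1568]
step 3: x^-=[3.6023, 0.2504]  P^-=[0.5632 0.0769; 0.0769 0.2668]  H_jac=[-0.8957 0.0000; 0.0000 -0.2478]  S=[0.8918 0.0381; 0.0381 0.1664]  K=[-0.5663 0.0151; -0.0608 -0.3834]  nu=[-0.8154, -0.1088]  x^+=[4.0624, 0.3417]  P^+=[0.2778 0.0389; 0.0389 0.2373]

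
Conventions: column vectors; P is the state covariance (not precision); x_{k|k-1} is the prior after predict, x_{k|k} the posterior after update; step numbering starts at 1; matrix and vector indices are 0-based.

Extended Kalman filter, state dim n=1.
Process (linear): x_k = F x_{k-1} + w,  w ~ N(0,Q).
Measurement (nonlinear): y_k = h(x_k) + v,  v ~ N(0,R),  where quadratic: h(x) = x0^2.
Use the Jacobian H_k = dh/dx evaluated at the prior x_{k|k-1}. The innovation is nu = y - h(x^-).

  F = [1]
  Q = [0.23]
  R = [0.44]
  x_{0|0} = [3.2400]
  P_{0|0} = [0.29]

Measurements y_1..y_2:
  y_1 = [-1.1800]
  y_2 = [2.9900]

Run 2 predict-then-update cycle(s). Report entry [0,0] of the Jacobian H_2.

step 1: x^-=[3.2400]  P^-=[0.5200]  H_jac=[6.4800]  S=[22.2750]  K=[0.1513]  nu=[-11.6776]  x^+=[1.4735]  P^+=[0.0103]
step 2: x^-=[1.4735]  P^-=[0.2403]  H_jac=[2.9470]  S=[2.5267]  K=[0.2802]  nu=[0.8188]  x^+=[1.7030]  P^+=[0.0418]

H_jac[0,0] = 2.9470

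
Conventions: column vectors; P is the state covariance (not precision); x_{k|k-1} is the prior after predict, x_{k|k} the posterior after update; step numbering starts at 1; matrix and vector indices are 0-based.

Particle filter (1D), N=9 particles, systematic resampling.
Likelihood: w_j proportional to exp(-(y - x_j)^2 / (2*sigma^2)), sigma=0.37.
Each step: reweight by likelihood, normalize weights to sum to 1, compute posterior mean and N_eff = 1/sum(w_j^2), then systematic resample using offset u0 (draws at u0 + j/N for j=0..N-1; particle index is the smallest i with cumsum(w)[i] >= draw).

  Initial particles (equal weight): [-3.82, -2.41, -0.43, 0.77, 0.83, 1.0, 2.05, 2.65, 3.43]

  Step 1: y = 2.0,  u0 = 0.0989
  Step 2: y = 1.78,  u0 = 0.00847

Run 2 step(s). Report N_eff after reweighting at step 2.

N_eff = 7.3187

step 1: w=[0.0000, 0.0000, 0.0000, 0.0032, 0.0054, 0.0209, 0.7979, 0.1721, 0.0005]  mean=2.1212  Neff=1.4997  idx=[6, 6, 6, 6, 6, 6, 6, 7, 7]
step 2: w=[0.1396, 0.1396, 0.1396, 0.1396, 0.1396, 0.1396, 0.1396, 0.0115, 0.0115]  mean=2.0638  Neff=7.3187  idx=[0, 0, 1, 2, 3, 4, 4, 5, 6]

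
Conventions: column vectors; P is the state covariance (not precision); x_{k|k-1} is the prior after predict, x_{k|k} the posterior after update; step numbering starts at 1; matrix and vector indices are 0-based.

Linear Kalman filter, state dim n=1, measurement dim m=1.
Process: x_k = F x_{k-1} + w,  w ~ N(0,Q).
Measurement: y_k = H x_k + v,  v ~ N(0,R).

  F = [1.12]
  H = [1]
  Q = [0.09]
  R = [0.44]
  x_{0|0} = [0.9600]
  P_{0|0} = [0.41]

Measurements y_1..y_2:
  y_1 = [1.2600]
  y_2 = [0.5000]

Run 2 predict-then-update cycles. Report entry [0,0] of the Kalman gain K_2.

K[0,0] = 0.4820

step 1: x^-=[1.0752]  P^-=[0.6043]  S=[1.0443]  K=[0.5787]  nu=[0.1848]  x^+=[1.1821]  P^+=[0.2546]
step 2: x^-=[1.3240]  P^-=[0.4094]  S=[0.8494]  K=[0.4820]  nu=[-0.8240]  x^+=[0.9268]  P^+=[0.2121]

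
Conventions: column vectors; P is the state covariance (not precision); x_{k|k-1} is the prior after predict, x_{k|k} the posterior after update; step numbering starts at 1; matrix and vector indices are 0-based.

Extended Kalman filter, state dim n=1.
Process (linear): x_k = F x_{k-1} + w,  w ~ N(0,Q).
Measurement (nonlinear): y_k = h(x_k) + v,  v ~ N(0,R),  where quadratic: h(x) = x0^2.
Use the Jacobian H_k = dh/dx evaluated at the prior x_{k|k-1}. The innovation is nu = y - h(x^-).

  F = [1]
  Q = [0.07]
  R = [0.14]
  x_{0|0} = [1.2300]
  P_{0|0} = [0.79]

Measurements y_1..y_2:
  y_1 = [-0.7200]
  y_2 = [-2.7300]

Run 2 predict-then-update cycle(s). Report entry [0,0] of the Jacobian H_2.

step 1: x^-=[1.2300]  P^-=[0.8600]  H_jac=[2.4600]  S=[5.3444]  K=[0.3959]  nu=[-2.2329]  x^+=[0.3461]  P^+=[0.0225]
step 2: x^-=[0.3461]  P^-=[0.0925]  H_jac=[0.6922]  S=[0.1843]  K=[0.3475]  nu=[-2.8498]  x^+=[-0.6441]  P^+=[0.0703]

H_jac[0,0] = 0.6922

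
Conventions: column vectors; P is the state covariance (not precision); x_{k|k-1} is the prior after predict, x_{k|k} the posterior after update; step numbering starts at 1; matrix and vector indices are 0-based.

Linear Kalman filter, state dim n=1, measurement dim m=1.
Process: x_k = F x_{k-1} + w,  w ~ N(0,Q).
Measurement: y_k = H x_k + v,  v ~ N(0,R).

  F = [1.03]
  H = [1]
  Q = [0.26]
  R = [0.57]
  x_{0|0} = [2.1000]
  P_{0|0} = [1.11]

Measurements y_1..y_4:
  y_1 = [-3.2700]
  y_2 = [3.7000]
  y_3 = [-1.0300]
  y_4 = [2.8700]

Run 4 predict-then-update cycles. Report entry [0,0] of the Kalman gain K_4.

K[0,0] = 0.4991

step 1: x^-=[2.1630]  P^-=[1.4376]  S=[2.0076]  K=[0.7161]  nu=[-5.4330]  x^+=[-1.7275]  P^+=[0.4082]
step 2: x^-=[-1.7793]  P^-=[0.6930]  S=[1.2630]  K=[0.5487]  nu=[5.4793]  x^+=[1.2272]  P^+=[0.3128]
step 3: x^-=[1.2640]  P^-=[0.5918]  S=[1.1618]  K=[0.5094]  nu=[-2.2940]  x^+=[0.0955]  P^+=[0.2903]
step 4: x^-=[0.0983]  P^-=[0.5680]  S=[1.1380]  K=[0.4991]  nu=[2.7717]  x^+=[1.4818]  P^+=[0.2845]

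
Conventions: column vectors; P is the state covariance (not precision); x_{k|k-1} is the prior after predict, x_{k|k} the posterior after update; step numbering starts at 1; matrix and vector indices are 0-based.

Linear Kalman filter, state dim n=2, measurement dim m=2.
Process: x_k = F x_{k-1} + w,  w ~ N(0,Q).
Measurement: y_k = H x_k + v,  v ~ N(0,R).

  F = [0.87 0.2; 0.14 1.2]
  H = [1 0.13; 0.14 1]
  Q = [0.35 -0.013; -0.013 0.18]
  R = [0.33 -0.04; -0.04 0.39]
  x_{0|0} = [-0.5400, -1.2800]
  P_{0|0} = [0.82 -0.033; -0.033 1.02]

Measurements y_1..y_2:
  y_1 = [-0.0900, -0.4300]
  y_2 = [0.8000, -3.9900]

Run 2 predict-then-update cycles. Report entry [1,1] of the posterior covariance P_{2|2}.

step 1: x^-=[-0.7258, -1.6116]  P^-=[1.0000 0.2963; 0.2963 1.6538]  S=[1.4350 0.6167; 0.6167 2.1463]  K=[0.7260 -0.0053; 0.0193 0.7843]  nu=[0.8453, 1.2832]  x^+=[-0.1189, -0.5889]  P^+=[0.2484 -0.0659; -0.0659 0.3143]
step 2: x^-=[-0.2213, -0.7233]  P^-=[0.5276 0.0221; 0.0221 0.6154]  S=[0.8738 0.1363; 0.1363 1.0219]  K=[0.6051 0.0132; 0.0229 0.6022]  nu=[1.1153, -3.2357]  x^+=[0.4110, -2.6463]  P^+=[0.2054 -0.0478; -0.0478 0.2406]

P_post[1,1] = 0.2406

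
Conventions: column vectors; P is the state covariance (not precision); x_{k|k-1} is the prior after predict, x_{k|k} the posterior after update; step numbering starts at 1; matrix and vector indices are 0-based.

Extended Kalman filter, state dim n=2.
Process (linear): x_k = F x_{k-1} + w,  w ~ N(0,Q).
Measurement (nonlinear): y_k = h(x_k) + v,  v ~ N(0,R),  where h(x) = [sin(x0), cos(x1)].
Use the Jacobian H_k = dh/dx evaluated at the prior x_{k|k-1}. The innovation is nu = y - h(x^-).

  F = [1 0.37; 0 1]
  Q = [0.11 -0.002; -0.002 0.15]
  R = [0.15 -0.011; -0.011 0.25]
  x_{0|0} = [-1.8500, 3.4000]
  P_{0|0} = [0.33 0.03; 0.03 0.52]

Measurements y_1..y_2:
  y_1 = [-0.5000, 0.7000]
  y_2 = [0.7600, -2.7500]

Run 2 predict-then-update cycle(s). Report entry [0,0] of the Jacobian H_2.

H_jac[0,0] = 0.3576

step 1: x^-=[-0.5920, 3.4000]  P^-=[0.5334 0.2204; 0.2204 0.6700]  H_jac=[0.8298 0.0000; 0.0000 0.2555]  S=[0.5173 0.0357; 0.0357 0.2938]  K=[0.8495 0.0884; 0.3159 0.5444]  nu=[0.0580, 1.6668]  x^+=[-0.3954, 4.3258]  P^+=[0.1524 0.0499; 0.0499 0.5190]
step 2: x^-=[1.2051, 4.3258]  P^-=[0.3704 0.2399; 0.2399 0.6690]  H_jac=[0.3576 0.0000; 0.0000 0.9262]  S=[0.1974 0.0685; 0.0685 0.8239]  K=[0.5946 0.2203; 0.1790 0.7372]  nu=[-0.1739, -2.3729]  x^+=[0.5790, 2.5453]  P^+=[0.2427 0.0524; 0.0524 0.1969]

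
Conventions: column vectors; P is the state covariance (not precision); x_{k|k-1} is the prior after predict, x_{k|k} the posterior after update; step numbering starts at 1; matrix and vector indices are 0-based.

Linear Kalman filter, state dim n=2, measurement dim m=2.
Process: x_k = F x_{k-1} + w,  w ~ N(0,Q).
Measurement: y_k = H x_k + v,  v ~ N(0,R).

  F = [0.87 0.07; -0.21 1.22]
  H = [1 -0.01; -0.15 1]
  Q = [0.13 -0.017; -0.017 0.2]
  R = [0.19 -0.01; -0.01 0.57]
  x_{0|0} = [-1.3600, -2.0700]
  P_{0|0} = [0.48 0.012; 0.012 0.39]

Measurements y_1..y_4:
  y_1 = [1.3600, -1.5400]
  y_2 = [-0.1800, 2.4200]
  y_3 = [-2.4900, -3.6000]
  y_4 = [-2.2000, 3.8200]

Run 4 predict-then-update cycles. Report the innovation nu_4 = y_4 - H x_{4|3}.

step 1: x^-=[-1.3281, -2.2398]  P^-=[0.4967 -0.0588; -0.0588 0.7955]  S=[0.6879 -0.1514; -0.1514 1.3943]  K=[0.7190 -0.0176; 0.0306 0.5802]  nu=[2.6657, 0.5006]  x^+=[0.5797, -1.8678]  P^+=[0.1368 0.0033; 0.0033 0.3309]
step 2: x^-=[0.3736, -2.4005]  P^-=[0.2356 -0.0103; -0.0103 0.6968]  S=[0.4259 -0.0626; -0.0626 1.2752]  K=[0.5522 -0.0087; 0.0403 0.5496]  nu=[-0.5776, 4.8765]  x^+=[0.0124, 0.2565]  P^+=[0.1051 0.0053; 0.0053 0.3137]
step 3: x^-=[0.0288, 0.3103]  P^-=[0.2117 -0.0039; -0.0039 0.6688]  S=[0.4018 -0.0523; -0.0523 1.2447]  K=[0.5261 -0.0065; 0.0440 0.5396]  nu=[-2.5157, -3.9060]  x^+=[-1.2692, -1.9081]  P^+=[0.1001 0.0060; 0.0060 0.3081]
step 4: x^-=[-1.2378, -2.0614]  P^-=[0.2080 -0.0027; -0.0027 0.6598]  S=[0.3981 -0.0505; -0.0505 1.2353]  K=[0.5217 -0.0061; 0.0447 0.5363]  nu=[-0.9828, 5.6957]  x^+=[-1.7853, 0.9492]  P^+=[0.0993 0.0062; 0.0062 0.3062]

innov = [-0.9828, 5.6957]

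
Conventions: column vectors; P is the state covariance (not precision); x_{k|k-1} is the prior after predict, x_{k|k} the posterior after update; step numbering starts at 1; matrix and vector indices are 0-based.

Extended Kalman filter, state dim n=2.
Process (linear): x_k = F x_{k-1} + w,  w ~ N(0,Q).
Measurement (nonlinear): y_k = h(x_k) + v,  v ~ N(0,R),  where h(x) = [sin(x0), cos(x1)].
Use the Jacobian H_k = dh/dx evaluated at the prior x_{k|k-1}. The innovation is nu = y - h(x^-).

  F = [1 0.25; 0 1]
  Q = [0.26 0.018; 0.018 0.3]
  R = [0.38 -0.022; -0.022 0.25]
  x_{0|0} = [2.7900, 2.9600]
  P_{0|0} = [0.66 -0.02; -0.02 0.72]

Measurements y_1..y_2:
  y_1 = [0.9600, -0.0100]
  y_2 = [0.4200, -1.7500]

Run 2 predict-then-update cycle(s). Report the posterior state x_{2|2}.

x_post = [2.9454, 3.2105]

step 1: x^-=[3.5300, 2.9600]  P^-=[0.9550 0.1780; 0.1780 1.0200]  H_jac=[-0.9255 0.0000; 0.0000 -0.1806]  S=[1.1980 0.0078; 0.0078 0.2833]  K=[-0.7372 -0.0933; -0.1333 -0.6466]  nu=[1.3387, 0.9736]  x^+=[2.4523, 2.1520]  P^+=[0.3004 0.0394; 0.0394 0.8789]
step 2: x^-=[2.9903, 2.1520]  P^-=[0.6351 0.2771; 0.2771 1.1789]  H_jac=[-0.9886 0.0000; 0.0000 -0.8358]  S=[1.0006 0.2070; 0.2070 1.0736]  K=[-0.6070 -0.0987; -0.0874 -0.9010]  nu=[0.2693, -1.2010]  x^+=[2.9454, 3.2105]  P^+=[0.2311 0.0136; 0.0136 0.2672]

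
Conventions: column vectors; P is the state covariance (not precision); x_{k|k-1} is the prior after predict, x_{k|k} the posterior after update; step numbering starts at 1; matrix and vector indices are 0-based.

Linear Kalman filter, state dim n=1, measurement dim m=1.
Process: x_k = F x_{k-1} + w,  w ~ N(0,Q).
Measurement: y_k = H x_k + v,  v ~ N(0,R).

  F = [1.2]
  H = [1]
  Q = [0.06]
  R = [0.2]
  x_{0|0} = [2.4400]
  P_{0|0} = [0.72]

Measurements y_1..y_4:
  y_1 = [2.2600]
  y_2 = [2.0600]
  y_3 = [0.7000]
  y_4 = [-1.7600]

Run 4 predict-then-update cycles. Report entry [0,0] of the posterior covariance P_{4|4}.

P_post[0,0] = 0.1037

step 1: x^-=[2.9280]  P^-=[1.0968]  S=[1.2968]  K=[0.8458]  nu=[-0.6680]  x^+=[2.3630]  P^+=[0.1692]
step 2: x^-=[2.8356]  P^-=[0.3036]  S=[0.5036]  K=[0.6028]  nu=[-0.7756]  x^+=[2.3680]  P^+=[0.1206]
step 3: x^-=[2.8417]  P^-=[0.2336]  S=[0.4336]  K=[0.5388]  nu=[-2.1417]  x^+=[1.6878]  P^+=[0.1078]
step 4: x^-=[2.0254]  P^-=[0.2152]  S=[0.4152]  K=[0.5183]  nu=[-3.7854]  x^+=[0.0635]  P^+=[0.1037]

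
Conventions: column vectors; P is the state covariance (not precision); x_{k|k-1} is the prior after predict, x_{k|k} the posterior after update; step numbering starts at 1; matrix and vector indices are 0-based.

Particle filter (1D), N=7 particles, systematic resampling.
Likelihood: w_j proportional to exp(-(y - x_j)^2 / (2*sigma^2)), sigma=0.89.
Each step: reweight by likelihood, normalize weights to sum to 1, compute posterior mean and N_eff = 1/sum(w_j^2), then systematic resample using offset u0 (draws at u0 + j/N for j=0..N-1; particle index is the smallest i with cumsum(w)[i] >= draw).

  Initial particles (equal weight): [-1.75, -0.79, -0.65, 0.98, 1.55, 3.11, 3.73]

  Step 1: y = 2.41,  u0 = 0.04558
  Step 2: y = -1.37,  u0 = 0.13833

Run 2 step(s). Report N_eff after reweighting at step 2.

N_eff = 1.6186

step 1: w=[0.0000, 0.0008, 0.0014, 0.1394, 0.3177, 0.3720, 0.1687]  mean=2.4137  Neff=3.4816  idx=[3, 4, 4, 5, 5, 5, 6]
step 2: w=[0.7689, 0.1154, 0.1154, 0.0001, 0.0001, 0.0001, 0.0000]  mean=1.1121  Neff=1.6186  idx=[0, 0, 0, 0, 0, 1, 2]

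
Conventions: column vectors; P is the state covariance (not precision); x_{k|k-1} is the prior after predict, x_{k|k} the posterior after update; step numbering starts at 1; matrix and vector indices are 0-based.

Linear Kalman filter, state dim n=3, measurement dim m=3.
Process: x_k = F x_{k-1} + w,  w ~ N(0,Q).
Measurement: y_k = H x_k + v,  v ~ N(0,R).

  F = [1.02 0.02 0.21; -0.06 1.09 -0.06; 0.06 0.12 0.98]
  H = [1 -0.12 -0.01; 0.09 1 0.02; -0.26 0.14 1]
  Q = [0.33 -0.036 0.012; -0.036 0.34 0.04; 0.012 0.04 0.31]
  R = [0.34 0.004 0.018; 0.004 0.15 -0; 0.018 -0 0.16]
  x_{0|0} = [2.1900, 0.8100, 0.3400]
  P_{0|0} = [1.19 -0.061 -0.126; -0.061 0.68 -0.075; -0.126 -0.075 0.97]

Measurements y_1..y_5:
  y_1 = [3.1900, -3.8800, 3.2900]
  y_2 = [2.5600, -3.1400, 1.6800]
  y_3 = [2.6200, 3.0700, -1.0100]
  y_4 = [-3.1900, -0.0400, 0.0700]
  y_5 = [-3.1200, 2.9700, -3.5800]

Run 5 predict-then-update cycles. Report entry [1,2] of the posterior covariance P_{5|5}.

step 1: x^-=[2.3214, 0.7311, 0.5618]  P^-=[1.5540 -0.1818 0.1476; -0.1818 1.1726 -0.0076; 0.1476 -0.0076 1.2223]  S=[1.9517 -0.1740 -0.3001; -0.1740 1.3032 0.2021; -0.3001 0.2021 1.4447]  K=[0.8082 0.0840 -0.0390; -0.0871 0.8754 0.0005; 0.1962 -0.0859 0.8716]  nu=[0.9619, -4.8313, 3.2294]  x^+=[2.5670, -3.5804, 3.9799]  P^+=[0.2740 -0.0104 0.0810; -0.0104 0.1324 -0.0227; 0.0810 -0.0227 0.1672]
step 2: x^-=[3.3825, -4.2954, 3.6247]  P^-=[0.6566 -0.0747 0.1432; -0.0747 0.5038 0.0167; 0.1432 0.0167 0.4775]  S=[1.0190 -0.0689 -0.0372; -0.0689 0.6470 0.1121; -0.0372 0.1121 0.6274]  K=[0.6543 0.0554 -0.0316; -0.0807 0.7549 0.0303; 0.1570 -0.0481 0.7234]  nu=[-1.3017, 0.7785, -0.4639]  x^+=[2.5885, -3.6168, 3.0473]  P^+=[0.2215 -0.0103 0.0658; -0.0103 0.1141 -0.0153; 0.0658 -0.0153 0.1378]
step 3: x^-=[3.2079, -4.2804, 2.7076]  P^-=[0.5942 -0.0686 0.1188; -0.0686 0.4807 0.0251; 0.1188 0.0251 0.4488]  S=[0.9554 -0.0662 -0.0448; -0.0662 0.6248 0.1146; -0.0448 0.1146 0.6086]  K=[0.6313 0.0535 -0.0381; -0.0792 0.7455 0.0350; 0.1468 -0.0432 0.7113]  nu=[-1.0745, 7.0075, -2.2843]  x^+=[2.9913, 0.9491, 0.6220]  P^+=[0.2136 -0.0099 0.0622; -0.0099 0.1127 -0.0142; 0.0622 -0.0142 0.1346]
step 4: x^-=[3.2007, 0.8177, 0.9029]  P^-=[0.5843 -0.0672 0.1141; -0.0672 0.4787 0.0265; 0.1141 0.0265 0.4455]  S=[0.9452 -0.0655 -0.0467; -0.0655 0.6230 0.1152; -0.0467 0.1152 0.6074]  K=[0.6273 0.0536 -0.0396; -0.0787 0.7447 0.0355; 0.1448 -0.0426 0.7100]  nu=[-6.2836, -1.1639, -0.1152]  x^+=[-0.7988, 0.4416, -0.0392]  P^+=[0.2122 -0.0098 0.0615; -0.0098 0.1126 -0.0140; 0.0615 -0.0140 0.1342]
step 5: x^-=[-0.8142, 0.5316, -0.0333]  P^-=[0.5826 -0.0668 0.1133; -0.0668 0.4785 0.0268; 0.1133 0.0268 0.4450]  S=[0.9434 -0.0653 -0.0471; -0.0653 0.6229 0.1152; -0.0471 0.1152 0.6072]  K=[0.6266 0.0537 -0.0399; -0.0786 0.7446 0.0356; 0.1444 -0.0425 0.7098]  nu=[-2.2424, 2.5123, -3.8328]  x^+=[-1.9315, 2.4422, -3.1846]  P^+=[0.2120 -0.0098 0.0614; -0.0098 0.1125 -0.0140; 0.0614 -0.0140 0.1341]

P_post[1,2] = -0.0140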